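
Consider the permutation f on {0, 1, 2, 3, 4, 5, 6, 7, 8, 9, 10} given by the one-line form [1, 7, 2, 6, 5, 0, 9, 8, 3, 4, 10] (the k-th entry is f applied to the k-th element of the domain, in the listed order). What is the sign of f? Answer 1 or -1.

1

In disjoint-cycle form the cycle lengths are 9, 1, 1.
A cycle is odd iff its length is even; f has 0 even-length cycles, so sgn(f) = (−1)^0 and f is even.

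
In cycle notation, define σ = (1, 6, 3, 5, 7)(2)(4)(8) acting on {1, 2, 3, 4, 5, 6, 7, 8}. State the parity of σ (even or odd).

The cycle lengths are 5, 1, 1, 1.
A cycle of length ℓ contributes ℓ−1 transpositions, so σ is a product of 4 transpositions — even.

even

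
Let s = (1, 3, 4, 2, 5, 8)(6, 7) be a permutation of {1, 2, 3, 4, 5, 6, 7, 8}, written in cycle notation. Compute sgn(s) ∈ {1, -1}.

The cycle lengths are 6, 2.
A cycle of length ℓ contributes ℓ−1 transpositions, so s is a product of 5 + 1 = 6 transpositions — even.

1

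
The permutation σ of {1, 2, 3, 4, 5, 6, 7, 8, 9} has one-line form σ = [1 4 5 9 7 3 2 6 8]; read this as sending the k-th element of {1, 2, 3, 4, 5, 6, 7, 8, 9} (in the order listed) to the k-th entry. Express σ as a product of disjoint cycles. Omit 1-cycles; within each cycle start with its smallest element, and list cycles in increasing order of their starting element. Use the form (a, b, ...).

Start at 2 and follow images: 2 → 4 → 9 → 8 → 6 → 3 → 5 → 7 → 2, giving the cycle (2, 4, 9, 8, 6, 3, 5, 7).
Repeating from the next unused element and collecting all non-trivial cycles gives (2, 4, 9, 8, 6, 3, 5, 7).

(2, 4, 9, 8, 6, 3, 5, 7)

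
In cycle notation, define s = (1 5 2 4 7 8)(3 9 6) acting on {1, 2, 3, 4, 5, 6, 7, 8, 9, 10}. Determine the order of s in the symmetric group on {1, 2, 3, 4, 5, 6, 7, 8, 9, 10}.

6

The disjoint cycles have lengths 6, 3, 1.
Since disjoint cycles commute, ord(s) = lcm(6, 3) = 6.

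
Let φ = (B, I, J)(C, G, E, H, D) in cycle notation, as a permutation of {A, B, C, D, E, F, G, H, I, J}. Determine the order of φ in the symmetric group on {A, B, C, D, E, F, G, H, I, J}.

15

The disjoint cycles have lengths 5, 3, 1, 1.
The order of φ is the least common multiple of its cycle lengths: lcm(5, 3) = 15.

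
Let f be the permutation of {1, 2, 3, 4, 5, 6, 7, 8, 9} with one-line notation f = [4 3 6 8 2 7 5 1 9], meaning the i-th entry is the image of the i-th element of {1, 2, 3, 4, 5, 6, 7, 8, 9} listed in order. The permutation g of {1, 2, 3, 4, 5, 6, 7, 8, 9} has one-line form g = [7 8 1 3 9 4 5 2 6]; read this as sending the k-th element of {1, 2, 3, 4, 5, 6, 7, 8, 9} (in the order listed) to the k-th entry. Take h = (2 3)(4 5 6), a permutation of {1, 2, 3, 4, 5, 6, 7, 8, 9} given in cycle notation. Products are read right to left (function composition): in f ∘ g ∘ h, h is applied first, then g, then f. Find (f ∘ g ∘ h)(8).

3

(f ∘ g ∘ h)(8) = f(g(h(8))). h(8) = 8, then g(8) = 2, then f(2) = 3, so the result is 3.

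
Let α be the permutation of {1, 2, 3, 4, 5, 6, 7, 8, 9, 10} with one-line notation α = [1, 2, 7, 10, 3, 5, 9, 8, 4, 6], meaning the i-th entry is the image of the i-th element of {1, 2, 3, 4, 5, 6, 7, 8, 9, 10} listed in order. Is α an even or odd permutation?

In disjoint-cycle form the cycle lengths are 7, 1, 1, 1.
A cycle of length ℓ contributes ℓ−1 transpositions, so α is a product of 6 transpositions — even.

even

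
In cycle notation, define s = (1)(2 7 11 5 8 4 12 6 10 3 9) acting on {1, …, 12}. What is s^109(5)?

5 lies in the 11-cycle (2 7 11 5 8 4 12 6 10 3 9).
On an 11-cycle, s^11 is the identity, so s^109 = s^10 there (109 ≡ 10 mod 11).
Advancing 10 steps from 5: 5 → 8 → 4 → 12 → 6 → 10 → 3 → 9 → 2 → 7 → 11.

11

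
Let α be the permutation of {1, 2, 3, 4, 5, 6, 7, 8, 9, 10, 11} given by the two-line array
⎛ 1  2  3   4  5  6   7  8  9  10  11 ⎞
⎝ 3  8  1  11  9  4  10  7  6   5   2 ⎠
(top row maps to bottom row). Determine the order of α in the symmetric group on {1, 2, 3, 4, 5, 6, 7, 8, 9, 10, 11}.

18

The disjoint-cycle form of α has cycle lengths 9, 2.
The order is lcm(9, 2) = 18.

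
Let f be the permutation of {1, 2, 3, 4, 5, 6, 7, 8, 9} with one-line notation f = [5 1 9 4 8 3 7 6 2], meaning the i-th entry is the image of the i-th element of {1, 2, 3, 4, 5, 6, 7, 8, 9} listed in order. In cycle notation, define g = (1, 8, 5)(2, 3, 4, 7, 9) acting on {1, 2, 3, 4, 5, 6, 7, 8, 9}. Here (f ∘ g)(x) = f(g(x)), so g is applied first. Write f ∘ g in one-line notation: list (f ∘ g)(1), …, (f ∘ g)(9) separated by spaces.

6 9 4 7 5 3 2 8 1

For each element, apply g then f: 1 → 8 → 6; 2 → 3 → 9; 3 → 4 → 4; 4 → 7 → 7; 5 → 1 → 5; 6 → 6 → 3; 7 → 9 → 2; 8 → 5 → 8; 9 → 2 → 1.
So f ∘ g in one-line form is 6 9 4 7 5 3 2 8 1.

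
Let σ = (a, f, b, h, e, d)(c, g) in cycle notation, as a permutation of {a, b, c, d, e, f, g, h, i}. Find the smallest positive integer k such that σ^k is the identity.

The disjoint cycles have lengths 6, 2, 1.
The order is lcm(6, 2) = 6.

6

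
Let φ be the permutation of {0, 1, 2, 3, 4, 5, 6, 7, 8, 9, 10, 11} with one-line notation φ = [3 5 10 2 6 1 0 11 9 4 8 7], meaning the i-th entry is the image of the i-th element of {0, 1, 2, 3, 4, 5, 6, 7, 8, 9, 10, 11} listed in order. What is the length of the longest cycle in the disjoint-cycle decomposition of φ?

Decomposing into disjoint cycles gives (0 3 2 10 8 9 4 6)(1 5)(7 11); the longest has length 8.

8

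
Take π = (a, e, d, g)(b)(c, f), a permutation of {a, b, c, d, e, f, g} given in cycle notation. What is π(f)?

In the cycle (c, f), f is followed by c, so π(f) = c.

c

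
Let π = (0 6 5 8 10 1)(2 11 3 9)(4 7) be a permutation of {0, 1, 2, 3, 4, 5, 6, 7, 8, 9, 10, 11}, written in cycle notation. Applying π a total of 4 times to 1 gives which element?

8

1 lies in the 6-cycle (0 6 5 8 10 1).
Advancing 4 steps from 1: 1 → 0 → 6 → 5 → 8.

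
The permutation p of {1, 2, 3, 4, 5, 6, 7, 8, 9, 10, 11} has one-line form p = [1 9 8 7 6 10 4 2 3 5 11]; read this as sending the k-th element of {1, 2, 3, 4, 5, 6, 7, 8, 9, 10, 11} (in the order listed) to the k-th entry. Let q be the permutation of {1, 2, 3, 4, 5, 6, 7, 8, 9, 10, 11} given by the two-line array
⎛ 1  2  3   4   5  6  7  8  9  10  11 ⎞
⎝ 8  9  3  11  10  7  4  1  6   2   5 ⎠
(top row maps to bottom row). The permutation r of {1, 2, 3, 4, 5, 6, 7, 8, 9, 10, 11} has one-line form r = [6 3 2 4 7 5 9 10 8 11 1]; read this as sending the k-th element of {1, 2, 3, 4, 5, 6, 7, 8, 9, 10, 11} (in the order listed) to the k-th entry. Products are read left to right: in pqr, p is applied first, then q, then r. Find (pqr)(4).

(pqr)(4) = r(q(p(4))). p(4) = 7, then q(7) = 4, then r(4) = 4, so the result is 4.

4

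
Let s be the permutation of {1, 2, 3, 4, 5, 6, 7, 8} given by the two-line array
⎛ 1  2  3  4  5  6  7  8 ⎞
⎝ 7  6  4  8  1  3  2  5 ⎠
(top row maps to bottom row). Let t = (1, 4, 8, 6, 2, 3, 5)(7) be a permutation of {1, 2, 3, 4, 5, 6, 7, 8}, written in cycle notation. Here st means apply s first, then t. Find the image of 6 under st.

s(6) = 3, then t(3) = 5; composing gives (st)(6) = 5.

5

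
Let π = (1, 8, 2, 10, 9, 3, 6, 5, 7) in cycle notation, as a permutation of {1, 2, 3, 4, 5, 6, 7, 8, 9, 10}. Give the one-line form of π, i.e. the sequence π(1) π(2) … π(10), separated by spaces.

Reading each image from the cycles: 1↦8, 2↦10, 3↦6, 4↦4, 5↦7, 6↦5, 7↦1, 8↦2, 9↦3, 10↦9.
So the one-line form is 8 10 6 4 7 5 1 2 3 9.

8 10 6 4 7 5 1 2 3 9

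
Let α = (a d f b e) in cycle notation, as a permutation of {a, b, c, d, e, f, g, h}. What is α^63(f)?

a

f lies in the 5-cycle (a d f b e).
On a 5-cycle, α^5 is the identity, so α^63 = α^3 there (63 ≡ 3 mod 5).
Stepping 3 places around the cycle: f → b → e → a.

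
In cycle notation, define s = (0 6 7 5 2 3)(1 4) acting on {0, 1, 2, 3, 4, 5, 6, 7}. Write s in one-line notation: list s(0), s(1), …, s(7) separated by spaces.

6 4 3 0 1 2 7 5

Each element maps to the next entry in its cycle (wrapping to the front): 0↦6, 1↦4, 2↦3, 3↦0, 4↦1, 5↦2, 6↦7, 7↦5.
So the one-line form is 6 4 3 0 1 2 7 5.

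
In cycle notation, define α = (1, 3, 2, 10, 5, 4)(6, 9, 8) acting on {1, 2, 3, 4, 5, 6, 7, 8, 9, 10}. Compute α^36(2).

2 lies in the 6-cycle (1, 3, 2, 10, 5, 4).
On a 6-cycle, α^6 is the identity, so α^36 = α^0 there (36 ≡ 0 mod 6).
So α^36(2) = 2.

2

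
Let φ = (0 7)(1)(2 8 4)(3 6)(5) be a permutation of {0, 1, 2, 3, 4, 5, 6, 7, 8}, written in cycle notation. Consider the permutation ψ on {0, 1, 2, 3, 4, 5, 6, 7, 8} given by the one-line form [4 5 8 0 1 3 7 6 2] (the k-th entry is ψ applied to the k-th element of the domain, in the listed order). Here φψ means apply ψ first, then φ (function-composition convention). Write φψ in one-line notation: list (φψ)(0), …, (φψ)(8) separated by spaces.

2 5 4 7 1 6 0 3 8

(φψ)(x) = φ(ψ(x)). Computing each image: φ(ψ(0)) = φ(4) = 2, φ(ψ(1)) = φ(5) = 5, φ(ψ(2)) = φ(8) = 4, φ(ψ(3)) = φ(0) = 7, φ(ψ(4)) = φ(1) = 1, φ(ψ(5)) = φ(3) = 6, φ(ψ(6)) = φ(7) = 0, φ(ψ(7)) = φ(6) = 3, φ(ψ(8)) = φ(2) = 8.
Hence φψ = [2 5 4 7 1 6 0 3 8].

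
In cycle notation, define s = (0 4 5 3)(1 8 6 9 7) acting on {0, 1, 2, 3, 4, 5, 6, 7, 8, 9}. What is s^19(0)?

3

0 lies in the 4-cycle (0 4 5 3).
On a 4-cycle, s^4 is the identity, so s^19 = s^3 there (19 ≡ 3 mod 4).
Stepping 3 places around the cycle: 0 → 4 → 5 → 3.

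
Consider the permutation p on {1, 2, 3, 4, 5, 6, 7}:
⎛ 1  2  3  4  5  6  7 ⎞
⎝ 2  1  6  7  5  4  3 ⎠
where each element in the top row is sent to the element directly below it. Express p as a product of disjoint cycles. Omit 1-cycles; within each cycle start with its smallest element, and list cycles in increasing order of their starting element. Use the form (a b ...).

Start at 1 and follow images: 1 → 2 → 1, giving the cycle (1 2).
Repeating from the next unused element and collecting all non-trivial cycles gives (1 2)(3 6 4 7).

(1 2)(3 6 4 7)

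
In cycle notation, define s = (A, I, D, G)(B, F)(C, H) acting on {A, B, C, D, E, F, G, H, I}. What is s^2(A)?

D

A lies in the 4-cycle (A, I, D, G).
Advancing 2 steps from A: A → I → D.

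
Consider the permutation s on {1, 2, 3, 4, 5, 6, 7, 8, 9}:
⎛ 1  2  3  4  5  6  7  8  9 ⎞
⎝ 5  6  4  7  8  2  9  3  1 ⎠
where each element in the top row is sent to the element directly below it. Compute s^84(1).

Tracing 1 → 5 → … returns to 1 after 7 steps, so 1 lies in a 7-cycle (1 5 8 3 4 7 9).
Powers repeat with period 7 on this cycle, and 84 mod 7 = 0, so s^84(1) = s^0(1).
So s^84(1) = 1.

1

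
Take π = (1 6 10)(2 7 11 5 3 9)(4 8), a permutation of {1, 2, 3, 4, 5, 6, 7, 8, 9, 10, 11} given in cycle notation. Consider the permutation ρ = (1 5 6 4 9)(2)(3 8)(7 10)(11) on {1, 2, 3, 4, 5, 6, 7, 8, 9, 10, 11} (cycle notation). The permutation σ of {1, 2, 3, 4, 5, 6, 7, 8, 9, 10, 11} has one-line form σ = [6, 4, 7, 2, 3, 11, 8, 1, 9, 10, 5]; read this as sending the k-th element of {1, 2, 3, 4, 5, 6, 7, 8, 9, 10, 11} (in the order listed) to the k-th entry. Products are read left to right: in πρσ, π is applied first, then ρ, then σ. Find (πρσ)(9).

Chase 9: π(9) = 2; ρ(2) = 2; σ(2) = 4. Hence (πρσ)(9) = 4.

4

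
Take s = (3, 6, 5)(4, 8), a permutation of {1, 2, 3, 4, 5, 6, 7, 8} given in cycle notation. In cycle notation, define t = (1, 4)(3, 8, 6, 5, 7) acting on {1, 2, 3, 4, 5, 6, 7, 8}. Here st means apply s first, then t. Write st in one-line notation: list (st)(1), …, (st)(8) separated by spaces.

4 2 5 6 8 7 3 1

(st)(x) = t(s(x)). Computing each image: t(s(1)) = t(1) = 4, t(s(2)) = t(2) = 2, t(s(3)) = t(6) = 5, t(s(4)) = t(8) = 6, t(s(5)) = t(3) = 8, t(s(6)) = t(5) = 7, t(s(7)) = t(7) = 3, t(s(8)) = t(4) = 1.
Hence st = [4 2 5 6 8 7 3 1].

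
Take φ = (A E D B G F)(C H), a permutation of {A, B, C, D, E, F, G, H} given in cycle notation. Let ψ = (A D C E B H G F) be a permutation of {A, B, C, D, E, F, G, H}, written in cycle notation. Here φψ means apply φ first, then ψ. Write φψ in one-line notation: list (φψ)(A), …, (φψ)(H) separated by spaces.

Chase each element through φ then ψ: A → E → B; B → G → F; C → H → G; D → B → H; E → D → C; F → A → D; G → F → A; H → C → E.
Collecting the images, φψ = [B F G H C D A E].

B F G H C D A E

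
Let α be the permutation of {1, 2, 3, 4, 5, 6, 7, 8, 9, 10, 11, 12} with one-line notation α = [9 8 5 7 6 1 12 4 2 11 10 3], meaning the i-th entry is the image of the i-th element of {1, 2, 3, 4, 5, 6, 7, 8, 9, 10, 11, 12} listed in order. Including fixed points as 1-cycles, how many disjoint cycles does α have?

2

The cycle decomposition is (1, 9, 2, 8, 4, 7, 12, 3, 5, 6)(10, 11), which has 2 cycles (counting 1-cycles).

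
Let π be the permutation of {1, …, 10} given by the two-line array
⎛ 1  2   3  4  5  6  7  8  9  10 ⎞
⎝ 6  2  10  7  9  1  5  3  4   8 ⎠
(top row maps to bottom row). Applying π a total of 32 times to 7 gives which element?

Tracing 7 → 5 → … returns to 7 after 4 steps, so 7 lies in a 4-cycle (4 7 5 9).
Powers repeat with period 4 on this cycle, and 32 mod 4 = 0, so π^32(7) = π^0(7).
So π^32(7) = 7.

7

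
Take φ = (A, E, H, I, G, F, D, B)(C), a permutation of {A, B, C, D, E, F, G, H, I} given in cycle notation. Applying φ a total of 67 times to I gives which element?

I lies in the 8-cycle (A, E, H, I, G, F, D, B).
On an 8-cycle, φ^8 is the identity, so φ^67 = φ^3 there (67 ≡ 3 mod 8).
Advancing 3 steps from I: I → G → F → D.

D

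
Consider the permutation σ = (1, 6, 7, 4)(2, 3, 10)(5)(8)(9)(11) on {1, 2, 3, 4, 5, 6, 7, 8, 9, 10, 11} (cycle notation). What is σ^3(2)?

2

2 lies in the 3-cycle (2, 3, 10).
Since the cycle has length 3, σ^3 acts on it the same as σ^0 (3 mod 3 = 0).
So σ^3(2) = 2.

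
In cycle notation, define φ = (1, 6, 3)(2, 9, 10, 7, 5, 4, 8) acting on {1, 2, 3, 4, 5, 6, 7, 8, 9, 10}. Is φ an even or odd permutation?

The cycle lengths are 7, 3.
A cycle of length ℓ contributes ℓ−1 transpositions, so φ is a product of 6 + 2 = 8 transpositions — even.

even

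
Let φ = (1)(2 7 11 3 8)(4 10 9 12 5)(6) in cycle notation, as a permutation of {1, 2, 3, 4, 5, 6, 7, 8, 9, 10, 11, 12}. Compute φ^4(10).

10 lies in the 5-cycle (4 10 9 12 5).
Stepping 4 places around the cycle: 10 → 9 → 12 → 5 → 4.

4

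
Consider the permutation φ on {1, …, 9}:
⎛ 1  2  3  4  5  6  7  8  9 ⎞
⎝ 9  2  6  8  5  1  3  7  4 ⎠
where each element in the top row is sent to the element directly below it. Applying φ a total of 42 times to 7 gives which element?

Tracing 7 → 3 → … returns to 7 after 7 steps, so 7 lies in a 7-cycle (1, 9, 4, 8, 7, 3, 6).
Since the cycle has length 7, φ^42 acts on it the same as φ^0 (42 mod 7 = 0).
So φ^42(7) = 7.

7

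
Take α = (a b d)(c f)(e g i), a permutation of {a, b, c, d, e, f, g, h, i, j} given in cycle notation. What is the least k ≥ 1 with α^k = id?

The cycle type of α is (3, 3, 2, 1, 1).
The order of α is the least common multiple of its cycle lengths: lcm(3, 3, 2) = 6.

6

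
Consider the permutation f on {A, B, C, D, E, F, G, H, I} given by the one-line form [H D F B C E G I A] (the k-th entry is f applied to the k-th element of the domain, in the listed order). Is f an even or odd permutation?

In disjoint-cycle form the cycle lengths are 3, 3, 2, 1.
A cycle is odd iff its length is even; f has 1 even-length cycle, so sgn(f) = (−1)^1 and f is odd.

odd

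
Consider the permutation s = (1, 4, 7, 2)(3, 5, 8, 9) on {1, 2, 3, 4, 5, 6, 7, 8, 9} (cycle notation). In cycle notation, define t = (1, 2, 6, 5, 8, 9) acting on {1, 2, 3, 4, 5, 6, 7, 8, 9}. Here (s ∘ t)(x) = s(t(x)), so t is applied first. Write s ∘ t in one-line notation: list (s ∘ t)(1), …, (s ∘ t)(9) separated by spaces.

Chase each element through t then s: 1 → 2 → 1; 2 → 6 → 6; 3 → 3 → 5; 4 → 4 → 7; 5 → 8 → 9; 6 → 5 → 8; 7 → 7 → 2; 8 → 9 → 3; 9 → 1 → 4.
Collecting the images, s ∘ t = [1 6 5 7 9 8 2 3 4].

1 6 5 7 9 8 2 3 4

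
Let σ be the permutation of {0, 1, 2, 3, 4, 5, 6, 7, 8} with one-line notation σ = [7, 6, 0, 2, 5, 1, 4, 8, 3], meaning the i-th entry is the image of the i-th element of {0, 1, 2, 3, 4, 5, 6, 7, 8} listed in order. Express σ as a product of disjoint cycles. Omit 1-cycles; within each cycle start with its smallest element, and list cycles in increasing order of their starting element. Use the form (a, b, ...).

From 0: 0 → 7 → 8 → 3 → 2 → 0, closing the cycle (0, 7, 8, 3, 2).
Repeating from the next unused element and collecting all non-trivial cycles gives (0, 7, 8, 3, 2)(1, 6, 4, 5).

(0, 7, 8, 3, 2)(1, 6, 4, 5)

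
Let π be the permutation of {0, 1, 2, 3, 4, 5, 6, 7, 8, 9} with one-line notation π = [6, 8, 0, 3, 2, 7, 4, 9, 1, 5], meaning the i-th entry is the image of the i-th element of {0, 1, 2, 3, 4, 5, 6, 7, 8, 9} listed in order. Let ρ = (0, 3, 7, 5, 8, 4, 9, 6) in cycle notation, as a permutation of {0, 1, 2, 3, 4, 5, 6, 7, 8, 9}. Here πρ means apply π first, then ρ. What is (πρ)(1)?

4

First apply π: π(1) = 8, then ρ(8) = 4. Thus (πρ)(1) = 4.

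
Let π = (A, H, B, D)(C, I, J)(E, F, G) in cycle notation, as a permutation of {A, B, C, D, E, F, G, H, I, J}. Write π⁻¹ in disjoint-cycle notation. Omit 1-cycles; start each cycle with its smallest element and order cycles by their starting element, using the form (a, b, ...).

(A, D, B, H)(C, J, I)(E, G, F)

Inverting a permutation written in cycle notation just reverses the order within every cycle.
After reversing and putting each cycle's least element first, π⁻¹ = (A, D, B, H)(C, J, I)(E, G, F).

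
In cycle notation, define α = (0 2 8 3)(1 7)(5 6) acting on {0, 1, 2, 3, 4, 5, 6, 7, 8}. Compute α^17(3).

0

3 lies in the 4-cycle (0 2 8 3).
On a 4-cycle, α^4 is the identity, so α^17 = α^1 there (17 ≡ 1 mod 4).
Advancing 1 step from 3: 3 → 0.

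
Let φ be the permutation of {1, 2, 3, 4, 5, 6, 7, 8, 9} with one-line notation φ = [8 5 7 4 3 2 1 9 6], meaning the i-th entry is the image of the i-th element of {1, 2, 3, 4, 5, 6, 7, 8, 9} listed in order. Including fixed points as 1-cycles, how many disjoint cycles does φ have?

The cycle decomposition is (1 8 9 6 2 5 3 7)(4), which has 2 cycles (counting 1-cycles).

2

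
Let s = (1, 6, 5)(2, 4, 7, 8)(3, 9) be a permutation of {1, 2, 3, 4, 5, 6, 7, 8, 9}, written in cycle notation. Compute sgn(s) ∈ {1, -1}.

1

The cycle lengths are 4, 3, 2.
A cycle is odd iff its length is even; s has 2 even-length cycles, so sgn(s) = (−1)^2 and s is even.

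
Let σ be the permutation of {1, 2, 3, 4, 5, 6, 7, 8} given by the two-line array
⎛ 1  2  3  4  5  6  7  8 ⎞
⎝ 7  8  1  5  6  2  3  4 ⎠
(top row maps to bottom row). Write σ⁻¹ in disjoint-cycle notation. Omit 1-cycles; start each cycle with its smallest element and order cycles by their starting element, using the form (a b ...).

First write σ in disjoint cycles: (1 7 3)(2 8 4 5 6).
Reversing each cycle (and rotating so the smallest element leads) gives σ⁻¹ = (1 3 7)(2 6 5 4 8).

(1 3 7)(2 6 5 4 8)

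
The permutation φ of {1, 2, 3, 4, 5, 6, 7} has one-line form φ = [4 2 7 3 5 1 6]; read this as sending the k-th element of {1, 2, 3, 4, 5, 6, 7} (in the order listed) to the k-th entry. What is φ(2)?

2 is element number 2 of the domain, and entry number 2 of the one-line form is 2, so φ(2) = 2.

2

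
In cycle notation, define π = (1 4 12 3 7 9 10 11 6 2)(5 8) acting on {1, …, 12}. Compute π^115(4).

4 lies in the 10-cycle (1 4 12 3 7 9 10 11 6 2).
Powers repeat with period 10 on this cycle, and 115 mod 10 = 5, so π^115(4) = π^5(4).
Stepping 5 places around the cycle: 4 → 12 → 3 → 7 → 9 → 10.

10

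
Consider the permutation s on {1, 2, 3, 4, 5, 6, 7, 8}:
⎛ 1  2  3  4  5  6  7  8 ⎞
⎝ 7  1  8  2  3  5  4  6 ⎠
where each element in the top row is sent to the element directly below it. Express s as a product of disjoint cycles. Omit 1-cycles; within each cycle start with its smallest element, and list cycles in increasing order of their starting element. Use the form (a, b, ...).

Start at 1 and follow images: 1 → 7 → 4 → 2 → 1, giving the cycle (1, 7, 4, 2).
Continuing from each remaining unvisited element yields (1, 7, 4, 2)(3, 8, 6, 5).

(1, 7, 4, 2)(3, 8, 6, 5)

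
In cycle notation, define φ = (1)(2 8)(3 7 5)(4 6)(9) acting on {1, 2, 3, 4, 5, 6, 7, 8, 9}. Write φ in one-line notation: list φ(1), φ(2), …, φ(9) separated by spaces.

Each element maps to the next entry in its cycle (wrapping to the front): 1↦1, 2↦8, 3↦7, 4↦6, 5↦3, 6↦4, 7↦5, 8↦2, 9↦9.
So the one-line form is 1 8 7 6 3 4 5 2 9.

1 8 7 6 3 4 5 2 9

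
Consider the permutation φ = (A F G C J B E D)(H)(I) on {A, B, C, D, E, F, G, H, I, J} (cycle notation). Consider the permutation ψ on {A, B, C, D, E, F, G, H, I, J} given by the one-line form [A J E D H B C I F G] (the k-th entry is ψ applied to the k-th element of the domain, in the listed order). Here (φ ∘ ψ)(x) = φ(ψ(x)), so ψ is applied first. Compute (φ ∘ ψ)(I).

G

ψ(I) = F, then φ(F) = G; composing gives (φ ∘ ψ)(I) = G.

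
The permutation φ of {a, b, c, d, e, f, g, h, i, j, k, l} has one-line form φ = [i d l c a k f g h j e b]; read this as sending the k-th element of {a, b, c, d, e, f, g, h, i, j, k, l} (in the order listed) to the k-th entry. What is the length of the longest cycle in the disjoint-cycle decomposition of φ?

7

Decomposing into disjoint cycles gives (a, i, h, g, f, k, e)(b, d, c, l); the longest has length 7.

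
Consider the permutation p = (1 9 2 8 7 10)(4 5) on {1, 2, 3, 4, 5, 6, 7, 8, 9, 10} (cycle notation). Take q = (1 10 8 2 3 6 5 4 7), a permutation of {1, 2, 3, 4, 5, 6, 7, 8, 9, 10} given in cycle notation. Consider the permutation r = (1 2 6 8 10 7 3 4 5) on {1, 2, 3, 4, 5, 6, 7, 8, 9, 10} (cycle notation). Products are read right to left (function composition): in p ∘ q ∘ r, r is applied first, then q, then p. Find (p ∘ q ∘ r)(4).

Chase 4: r(4) = 5; q(5) = 4; p(4) = 5. Hence (p ∘ q ∘ r)(4) = 5.

5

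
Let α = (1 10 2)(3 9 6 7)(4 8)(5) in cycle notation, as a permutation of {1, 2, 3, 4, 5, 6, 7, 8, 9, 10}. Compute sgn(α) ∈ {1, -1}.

1

The cycle lengths are 4, 3, 2, 1.
A cycle is odd iff its length is even; α has 2 even-length cycles, so sgn(α) = (−1)^2 and α is even.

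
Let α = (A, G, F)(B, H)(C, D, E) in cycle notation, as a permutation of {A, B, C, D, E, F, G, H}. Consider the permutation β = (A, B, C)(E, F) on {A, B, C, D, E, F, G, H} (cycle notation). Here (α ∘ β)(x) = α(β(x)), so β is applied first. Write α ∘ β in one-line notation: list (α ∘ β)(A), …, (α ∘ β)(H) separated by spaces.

H D G E A C F B

Chase each element through β then α: A → B → H; B → C → D; C → A → G; D → D → E; E → F → A; F → E → C; G → G → F; H → H → B.
Collecting the images, α ∘ β = [H D G E A C F B].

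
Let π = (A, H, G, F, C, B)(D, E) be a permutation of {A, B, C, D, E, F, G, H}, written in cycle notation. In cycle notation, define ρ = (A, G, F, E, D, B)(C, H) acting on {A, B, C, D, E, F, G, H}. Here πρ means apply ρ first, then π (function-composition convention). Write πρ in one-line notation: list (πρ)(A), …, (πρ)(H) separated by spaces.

F H G A E D C B

Chase each element through ρ then π: A → G → F; B → A → H; C → H → G; D → B → A; E → D → E; F → E → D; G → F → C; H → C → B.
So πρ in one-line form is F H G A E D C B.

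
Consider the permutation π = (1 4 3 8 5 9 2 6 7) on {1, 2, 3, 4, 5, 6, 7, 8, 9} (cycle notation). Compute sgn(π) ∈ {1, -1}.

The cycle lengths are 9.
A cycle is odd iff its length is even; π has 0 even-length cycles, so sgn(π) = (−1)^0 and π is even.

1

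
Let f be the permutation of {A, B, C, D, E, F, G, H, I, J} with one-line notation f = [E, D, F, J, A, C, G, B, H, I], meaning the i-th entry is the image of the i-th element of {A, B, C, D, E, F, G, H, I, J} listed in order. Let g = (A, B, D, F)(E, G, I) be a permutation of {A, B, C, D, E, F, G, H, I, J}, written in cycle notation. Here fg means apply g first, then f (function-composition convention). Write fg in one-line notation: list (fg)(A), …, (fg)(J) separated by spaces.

D J F C G E H B A I

(fg)(x) = f(g(x)). Computing each image: f(g(A)) = f(B) = D, f(g(B)) = f(D) = J, f(g(C)) = f(C) = F, f(g(D)) = f(F) = C, f(g(E)) = f(G) = G, f(g(F)) = f(A) = E, f(g(G)) = f(I) = H, f(g(H)) = f(H) = B, f(g(I)) = f(E) = A, f(g(J)) = f(J) = I.
Hence fg = [D J F C G E H B A I].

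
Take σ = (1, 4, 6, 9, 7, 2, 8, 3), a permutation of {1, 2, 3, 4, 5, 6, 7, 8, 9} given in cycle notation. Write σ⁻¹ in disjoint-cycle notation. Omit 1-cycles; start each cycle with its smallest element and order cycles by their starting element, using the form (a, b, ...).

The inverse reverses each cycle.
Reversing each cycle of σ and rotating so the smallest element leads gives (1, 3, 8, 2, 7, 9, 6, 4).

(1, 3, 8, 2, 7, 9, 6, 4)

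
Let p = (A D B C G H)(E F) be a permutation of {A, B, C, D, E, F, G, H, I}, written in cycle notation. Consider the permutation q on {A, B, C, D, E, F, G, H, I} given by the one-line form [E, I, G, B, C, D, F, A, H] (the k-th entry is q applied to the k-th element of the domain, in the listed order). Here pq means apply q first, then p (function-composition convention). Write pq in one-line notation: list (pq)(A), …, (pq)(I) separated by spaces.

F I H C G B E D A

Chase each element through q then p: A → E → F; B → I → I; C → G → H; D → B → C; E → C → G; F → D → B; G → F → E; H → A → D; I → H → A.
So pq in one-line form is F I H C G B E D A.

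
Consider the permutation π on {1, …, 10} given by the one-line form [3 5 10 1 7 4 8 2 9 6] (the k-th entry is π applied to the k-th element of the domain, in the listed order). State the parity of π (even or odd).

In disjoint-cycle form the cycle lengths are 5, 4, 1.
A cycle is odd iff its length is even; π has 1 even-length cycle, so sgn(π) = (−1)^1 and π is odd.

odd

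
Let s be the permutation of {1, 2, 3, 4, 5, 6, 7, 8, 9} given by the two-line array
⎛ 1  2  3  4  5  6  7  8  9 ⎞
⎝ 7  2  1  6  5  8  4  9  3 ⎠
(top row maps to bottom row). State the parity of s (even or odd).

In disjoint-cycle form the cycle lengths are 7, 1, 1.
A cycle of length ℓ contributes ℓ−1 transpositions, so s is a product of 6 transpositions — even.

even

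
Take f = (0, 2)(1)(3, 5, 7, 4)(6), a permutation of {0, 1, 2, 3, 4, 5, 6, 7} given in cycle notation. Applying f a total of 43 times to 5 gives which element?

3

5 lies in the 4-cycle (3, 5, 7, 4).
Powers repeat with period 4 on this cycle, and 43 mod 4 = 3, so f^43(5) = f^3(5).
Advancing 3 steps from 5: 5 → 7 → 4 → 3.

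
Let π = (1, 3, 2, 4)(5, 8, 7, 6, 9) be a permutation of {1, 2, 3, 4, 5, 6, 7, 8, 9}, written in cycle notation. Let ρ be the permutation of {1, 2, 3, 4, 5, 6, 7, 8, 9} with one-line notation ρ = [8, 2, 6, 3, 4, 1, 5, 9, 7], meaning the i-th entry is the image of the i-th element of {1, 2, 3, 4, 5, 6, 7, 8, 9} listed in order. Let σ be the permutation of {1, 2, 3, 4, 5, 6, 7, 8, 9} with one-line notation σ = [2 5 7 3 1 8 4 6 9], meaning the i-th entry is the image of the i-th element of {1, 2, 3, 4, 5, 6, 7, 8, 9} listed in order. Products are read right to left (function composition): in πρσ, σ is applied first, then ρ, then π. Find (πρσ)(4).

9

Chase 4: σ(4) = 3; ρ(3) = 6; π(6) = 9. Hence (πρσ)(4) = 9.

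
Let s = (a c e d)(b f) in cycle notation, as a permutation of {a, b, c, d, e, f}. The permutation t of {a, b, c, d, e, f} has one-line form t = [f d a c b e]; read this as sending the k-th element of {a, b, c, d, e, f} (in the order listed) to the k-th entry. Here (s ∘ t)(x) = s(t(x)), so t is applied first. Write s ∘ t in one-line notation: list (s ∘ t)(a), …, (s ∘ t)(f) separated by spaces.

Chase each element through t then s: a → f → b; b → d → a; c → a → c; d → c → e; e → b → f; f → e → d.
So s ∘ t in one-line form is b a c e f d.

b a c e f d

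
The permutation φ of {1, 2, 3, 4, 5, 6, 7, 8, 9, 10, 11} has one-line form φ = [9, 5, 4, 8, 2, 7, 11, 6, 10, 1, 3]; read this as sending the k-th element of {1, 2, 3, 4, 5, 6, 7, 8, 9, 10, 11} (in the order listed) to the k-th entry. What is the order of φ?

6

The disjoint-cycle form of φ has cycle lengths 6, 3, 2.
Since disjoint cycles commute, ord(φ) = lcm(6, 3, 2) = 6.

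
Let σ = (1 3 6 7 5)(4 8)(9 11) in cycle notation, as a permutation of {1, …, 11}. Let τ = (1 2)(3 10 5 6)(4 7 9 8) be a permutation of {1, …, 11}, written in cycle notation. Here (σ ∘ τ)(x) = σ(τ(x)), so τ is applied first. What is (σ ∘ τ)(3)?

(σ ∘ τ)(3) = σ(τ(3)). τ(3) = 10, then σ(10) = 10. So (σ ∘ τ)(3) = 10.

10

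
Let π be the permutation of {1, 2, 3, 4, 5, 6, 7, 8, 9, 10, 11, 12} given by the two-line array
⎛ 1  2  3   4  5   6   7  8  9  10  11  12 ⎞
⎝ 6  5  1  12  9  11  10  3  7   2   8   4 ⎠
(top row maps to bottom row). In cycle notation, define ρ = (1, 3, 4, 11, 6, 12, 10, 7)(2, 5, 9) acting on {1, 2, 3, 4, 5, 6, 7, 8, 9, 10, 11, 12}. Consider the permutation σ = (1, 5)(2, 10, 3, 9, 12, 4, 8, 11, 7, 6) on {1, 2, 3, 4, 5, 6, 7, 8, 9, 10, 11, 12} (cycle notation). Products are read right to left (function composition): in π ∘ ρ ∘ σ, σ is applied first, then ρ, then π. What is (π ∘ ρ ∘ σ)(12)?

8

(π ∘ ρ ∘ σ)(12) = π(ρ(σ(12))). σ(12) = 4, then ρ(4) = 11, then π(11) = 8, so the result is 8.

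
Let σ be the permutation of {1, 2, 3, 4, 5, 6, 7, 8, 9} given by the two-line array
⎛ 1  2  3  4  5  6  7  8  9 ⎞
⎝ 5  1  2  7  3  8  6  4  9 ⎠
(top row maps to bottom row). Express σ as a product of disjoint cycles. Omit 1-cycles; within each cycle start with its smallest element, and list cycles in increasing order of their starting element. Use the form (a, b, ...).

(1, 5, 3, 2)(4, 7, 6, 8)

Iterating σ from 1 gives 1 → 5 → 3 → 2 → 1; that is the 4-cycle (1, 5, 3, 2).
Repeating from the next unused element and collecting all non-trivial cycles gives (1, 5, 3, 2)(4, 7, 6, 8).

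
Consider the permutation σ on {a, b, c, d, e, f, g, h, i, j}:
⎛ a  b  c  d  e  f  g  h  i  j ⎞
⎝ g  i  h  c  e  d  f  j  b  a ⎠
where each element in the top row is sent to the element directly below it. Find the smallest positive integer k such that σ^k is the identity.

14

The disjoint-cycle form of σ has cycle lengths 7, 2, 1.
The order of σ is the least common multiple of its cycle lengths: lcm(7, 2) = 14.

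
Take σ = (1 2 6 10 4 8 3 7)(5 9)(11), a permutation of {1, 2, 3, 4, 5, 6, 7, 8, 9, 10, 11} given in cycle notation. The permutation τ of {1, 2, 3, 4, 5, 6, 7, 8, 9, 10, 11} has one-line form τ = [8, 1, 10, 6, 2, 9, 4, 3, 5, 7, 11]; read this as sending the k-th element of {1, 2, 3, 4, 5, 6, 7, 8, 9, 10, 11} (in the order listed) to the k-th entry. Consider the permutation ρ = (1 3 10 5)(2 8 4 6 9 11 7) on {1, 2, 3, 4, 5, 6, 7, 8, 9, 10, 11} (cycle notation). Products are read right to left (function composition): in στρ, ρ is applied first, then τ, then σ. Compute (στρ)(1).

4

Chase 1: ρ(1) = 3; τ(3) = 10; σ(10) = 4. Hence (στρ)(1) = 4.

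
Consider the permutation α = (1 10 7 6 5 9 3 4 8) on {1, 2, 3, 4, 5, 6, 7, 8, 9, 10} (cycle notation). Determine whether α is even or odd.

even

The cycle lengths are 9, 1.
A cycle of length ℓ contributes ℓ−1 transpositions, so α is a product of 8 transpositions — even.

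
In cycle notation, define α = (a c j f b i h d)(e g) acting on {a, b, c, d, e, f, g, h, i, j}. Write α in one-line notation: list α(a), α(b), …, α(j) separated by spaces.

c i j a g b e d h f

Reading each image from the cycles: a↦c, b↦i, c↦j, d↦a, e↦g, f↦b, g↦e, h↦d, i↦h, j↦f.
Listing these in domain order gives c i j a g b e d h f.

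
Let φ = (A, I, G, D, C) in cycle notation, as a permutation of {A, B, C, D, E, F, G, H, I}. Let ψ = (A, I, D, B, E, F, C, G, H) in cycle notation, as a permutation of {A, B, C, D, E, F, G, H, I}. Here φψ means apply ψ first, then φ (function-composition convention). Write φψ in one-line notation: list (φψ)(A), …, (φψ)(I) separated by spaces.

For each element, apply ψ then φ: A → I → G; B → E → E; C → G → D; D → B → B; E → F → F; F → C → A; G → H → H; H → A → I; I → D → C.
So φψ in one-line form is G E D B F A H I C.

G E D B F A H I C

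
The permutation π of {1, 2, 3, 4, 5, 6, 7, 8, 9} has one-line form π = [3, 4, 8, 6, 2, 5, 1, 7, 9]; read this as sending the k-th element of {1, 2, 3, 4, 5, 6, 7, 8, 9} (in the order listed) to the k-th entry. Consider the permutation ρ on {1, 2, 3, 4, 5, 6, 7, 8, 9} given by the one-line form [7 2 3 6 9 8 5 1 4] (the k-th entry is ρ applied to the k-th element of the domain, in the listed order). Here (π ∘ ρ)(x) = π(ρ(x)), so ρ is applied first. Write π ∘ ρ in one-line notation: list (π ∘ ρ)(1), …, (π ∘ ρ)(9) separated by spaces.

1 4 8 5 9 7 2 3 6

(π ∘ ρ)(x) = π(ρ(x)). Computing each image: π(ρ(1)) = π(7) = 1, π(ρ(2)) = π(2) = 4, π(ρ(3)) = π(3) = 8, π(ρ(4)) = π(6) = 5, π(ρ(5)) = π(9) = 9, π(ρ(6)) = π(8) = 7, π(ρ(7)) = π(5) = 2, π(ρ(8)) = π(1) = 3, π(ρ(9)) = π(4) = 6.
Hence π ∘ ρ = [1 4 8 5 9 7 2 3 6].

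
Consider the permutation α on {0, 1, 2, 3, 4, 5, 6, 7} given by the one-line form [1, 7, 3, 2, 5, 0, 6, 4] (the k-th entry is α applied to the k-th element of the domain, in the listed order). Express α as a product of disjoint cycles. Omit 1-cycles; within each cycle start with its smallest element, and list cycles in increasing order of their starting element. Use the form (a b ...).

Iterating α from 0 gives 0 → 1 → 7 → 4 → 5 → 0; that is the 5-cycle (0 1 7 4 5).
Repeating from the next unused element and collecting all non-trivial cycles gives (0 1 7 4 5)(2 3).

(0 1 7 4 5)(2 3)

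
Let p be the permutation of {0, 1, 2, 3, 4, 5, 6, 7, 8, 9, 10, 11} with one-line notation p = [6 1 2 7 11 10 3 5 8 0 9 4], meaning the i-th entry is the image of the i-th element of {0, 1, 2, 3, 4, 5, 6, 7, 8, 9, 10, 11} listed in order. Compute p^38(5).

Tracing 5 → 10 → … returns to 5 after 7 steps, so 5 lies in a 7-cycle (0, 6, 3, 7, 5, 10, 9).
On a 7-cycle, p^7 is the identity, so p^38 = p^3 there (38 ≡ 3 mod 7).
Stepping 3 places around the cycle: 5 → 10 → 9 → 0.

0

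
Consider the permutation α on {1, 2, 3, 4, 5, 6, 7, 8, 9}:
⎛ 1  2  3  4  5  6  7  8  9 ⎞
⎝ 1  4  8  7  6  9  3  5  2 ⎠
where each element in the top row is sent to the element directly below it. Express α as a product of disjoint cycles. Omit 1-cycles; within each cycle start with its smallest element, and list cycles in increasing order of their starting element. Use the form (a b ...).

Iterating α from 2 gives 2 → 4 → 7 → 3 → 8 → 5 → 6 → 9 → 2; that is the 8-cycle (2 4 7 3 8 5 6 9).
Repeating from the next unused element and collecting all non-trivial cycles gives (2 4 7 3 8 5 6 9).

(2 4 7 3 8 5 6 9)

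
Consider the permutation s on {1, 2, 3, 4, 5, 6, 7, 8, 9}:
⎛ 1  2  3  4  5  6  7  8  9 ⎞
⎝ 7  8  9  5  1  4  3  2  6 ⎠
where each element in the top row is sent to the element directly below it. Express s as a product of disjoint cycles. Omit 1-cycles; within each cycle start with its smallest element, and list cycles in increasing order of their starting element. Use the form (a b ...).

From 1: 1 → 7 → 3 → 9 → 6 → 4 → 5 → 1, closing the cycle (1 7 3 9 6 4 5).
Repeating from the next unused element and collecting all non-trivial cycles gives (1 7 3 9 6 4 5)(2 8).

(1 7 3 9 6 4 5)(2 8)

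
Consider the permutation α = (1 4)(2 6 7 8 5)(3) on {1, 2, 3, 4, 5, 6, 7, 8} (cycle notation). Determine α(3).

The 1-cycle (3) fixes 3, so α(3) = 3.

3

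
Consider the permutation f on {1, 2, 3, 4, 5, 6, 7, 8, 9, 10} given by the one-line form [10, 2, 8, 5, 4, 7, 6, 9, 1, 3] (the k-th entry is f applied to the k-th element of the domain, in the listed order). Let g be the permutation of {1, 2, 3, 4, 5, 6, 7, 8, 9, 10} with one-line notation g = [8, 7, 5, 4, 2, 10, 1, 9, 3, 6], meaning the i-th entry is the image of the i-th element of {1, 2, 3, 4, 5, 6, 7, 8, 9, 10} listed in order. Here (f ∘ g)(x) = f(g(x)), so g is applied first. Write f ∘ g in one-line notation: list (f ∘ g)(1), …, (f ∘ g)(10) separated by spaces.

(f ∘ g)(x) = f(g(x)). Computing each image: f(g(1)) = f(8) = 9, f(g(2)) = f(7) = 6, f(g(3)) = f(5) = 4, f(g(4)) = f(4) = 5, f(g(5)) = f(2) = 2, f(g(6)) = f(10) = 3, f(g(7)) = f(1) = 10, f(g(8)) = f(9) = 1, f(g(9)) = f(3) = 8, f(g(10)) = f(6) = 7.
Hence f ∘ g = [9 6 4 5 2 3 10 1 8 7].

9 6 4 5 2 3 10 1 8 7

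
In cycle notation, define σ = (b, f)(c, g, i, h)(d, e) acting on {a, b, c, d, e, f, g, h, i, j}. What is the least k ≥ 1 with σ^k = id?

4

The cycle type of σ is (4, 2, 2, 1, 1).
Since disjoint cycles commute, ord(σ) = lcm(4, 2, 2) = 4.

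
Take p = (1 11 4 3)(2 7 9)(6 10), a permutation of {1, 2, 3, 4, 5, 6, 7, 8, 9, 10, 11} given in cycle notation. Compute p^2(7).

2

7 lies in the 3-cycle (2 7 9).
Advancing 2 steps from 7: 7 → 9 → 2.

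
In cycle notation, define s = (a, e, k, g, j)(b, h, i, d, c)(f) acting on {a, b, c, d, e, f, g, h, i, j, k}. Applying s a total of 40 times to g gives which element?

g lies in the 5-cycle (a, e, k, g, j).
Powers repeat with period 5 on this cycle, and 40 mod 5 = 0, so s^40(g) = s^0(g).
So s^40(g) = g.

g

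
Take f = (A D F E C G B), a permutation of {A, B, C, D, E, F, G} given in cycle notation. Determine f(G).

B

In the cycle (A D F E C G B), G is followed by B, so f(G) = B.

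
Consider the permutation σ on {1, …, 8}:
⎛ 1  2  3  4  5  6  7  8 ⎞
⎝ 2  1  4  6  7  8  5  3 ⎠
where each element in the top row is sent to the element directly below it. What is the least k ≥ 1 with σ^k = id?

4

The disjoint-cycle form of σ has cycle lengths 4, 2, 2.
Since disjoint cycles commute, ord(σ) = lcm(4, 2, 2) = 4.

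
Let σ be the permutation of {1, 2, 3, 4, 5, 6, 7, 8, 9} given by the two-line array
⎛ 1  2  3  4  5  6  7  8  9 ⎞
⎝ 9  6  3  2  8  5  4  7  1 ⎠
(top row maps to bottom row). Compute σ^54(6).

6

Tracing 6 → 5 → … returns to 6 after 6 steps, so 6 lies in a 6-cycle (2, 6, 5, 8, 7, 4).
Powers repeat with period 6 on this cycle, and 54 mod 6 = 0, so σ^54(6) = σ^0(6).
So σ^54(6) = 6.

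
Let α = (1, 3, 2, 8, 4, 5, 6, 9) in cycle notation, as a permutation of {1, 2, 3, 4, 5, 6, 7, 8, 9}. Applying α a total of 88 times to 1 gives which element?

1

1 lies in the 8-cycle (1, 3, 2, 8, 4, 5, 6, 9).
Since the cycle has length 8, α^88 acts on it the same as α^0 (88 mod 8 = 0).
So α^88(1) = 1.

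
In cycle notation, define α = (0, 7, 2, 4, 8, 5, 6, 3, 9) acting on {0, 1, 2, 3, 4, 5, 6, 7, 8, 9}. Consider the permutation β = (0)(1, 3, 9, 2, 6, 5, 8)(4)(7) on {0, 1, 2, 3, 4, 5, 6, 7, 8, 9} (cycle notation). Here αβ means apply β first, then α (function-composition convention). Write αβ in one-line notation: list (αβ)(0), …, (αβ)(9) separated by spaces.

Chase each element through β then α: 0 → 0 → 7; 1 → 3 → 9; 2 → 6 → 3; 3 → 9 → 0; 4 → 4 → 8; 5 → 8 → 5; 6 → 5 → 6; 7 → 7 → 2; 8 → 1 → 1; 9 → 2 → 4.
So αβ in one-line form is 7 9 3 0 8 5 6 2 1 4.

7 9 3 0 8 5 6 2 1 4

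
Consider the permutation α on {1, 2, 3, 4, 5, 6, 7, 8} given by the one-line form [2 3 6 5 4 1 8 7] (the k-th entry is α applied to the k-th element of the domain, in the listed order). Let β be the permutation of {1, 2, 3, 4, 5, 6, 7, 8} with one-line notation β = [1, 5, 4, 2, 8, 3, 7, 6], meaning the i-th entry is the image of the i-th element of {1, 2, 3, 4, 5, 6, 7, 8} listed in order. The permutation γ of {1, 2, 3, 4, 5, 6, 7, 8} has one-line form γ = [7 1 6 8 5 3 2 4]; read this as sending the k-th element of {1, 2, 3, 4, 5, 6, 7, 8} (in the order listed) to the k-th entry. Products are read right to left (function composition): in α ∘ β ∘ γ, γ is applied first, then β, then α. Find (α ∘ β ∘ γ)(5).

Chase 5: γ(5) = 5; β(5) = 8; α(8) = 7. Hence (α ∘ β ∘ γ)(5) = 7.

7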